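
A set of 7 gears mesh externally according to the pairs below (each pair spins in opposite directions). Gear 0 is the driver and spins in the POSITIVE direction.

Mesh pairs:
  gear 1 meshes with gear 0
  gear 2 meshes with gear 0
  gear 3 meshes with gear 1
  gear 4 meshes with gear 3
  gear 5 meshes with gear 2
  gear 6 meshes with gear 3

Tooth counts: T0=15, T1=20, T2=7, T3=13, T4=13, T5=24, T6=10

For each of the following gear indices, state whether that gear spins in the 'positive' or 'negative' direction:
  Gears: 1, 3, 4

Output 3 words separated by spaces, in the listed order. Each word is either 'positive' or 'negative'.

Answer: negative positive negative

Derivation:
Gear 0 (driver): positive (depth 0)
  gear 1: meshes with gear 0 -> depth 1 -> negative (opposite of gear 0)
  gear 2: meshes with gear 0 -> depth 1 -> negative (opposite of gear 0)
  gear 3: meshes with gear 1 -> depth 2 -> positive (opposite of gear 1)
  gear 4: meshes with gear 3 -> depth 3 -> negative (opposite of gear 3)
  gear 5: meshes with gear 2 -> depth 2 -> positive (opposite of gear 2)
  gear 6: meshes with gear 3 -> depth 3 -> negative (opposite of gear 3)
Queried indices 1, 3, 4 -> negative, positive, negative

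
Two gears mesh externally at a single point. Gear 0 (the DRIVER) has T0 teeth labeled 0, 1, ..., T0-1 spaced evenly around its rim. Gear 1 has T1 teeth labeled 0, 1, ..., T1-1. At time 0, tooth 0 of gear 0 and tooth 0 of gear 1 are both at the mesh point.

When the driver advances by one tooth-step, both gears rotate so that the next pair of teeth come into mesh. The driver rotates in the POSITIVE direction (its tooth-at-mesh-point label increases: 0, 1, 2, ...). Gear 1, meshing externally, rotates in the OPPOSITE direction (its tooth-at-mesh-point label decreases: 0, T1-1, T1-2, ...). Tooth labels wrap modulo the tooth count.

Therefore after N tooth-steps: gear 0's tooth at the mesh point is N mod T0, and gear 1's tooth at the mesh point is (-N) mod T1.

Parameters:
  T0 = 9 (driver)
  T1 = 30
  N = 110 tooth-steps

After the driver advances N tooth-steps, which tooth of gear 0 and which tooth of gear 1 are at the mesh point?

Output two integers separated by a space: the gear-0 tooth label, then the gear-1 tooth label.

Answer: 2 10

Derivation:
Gear 0 (driver, T0=9): tooth at mesh = N mod T0
  110 = 12 * 9 + 2, so 110 mod 9 = 2
  gear 0 tooth = 2
Gear 1 (driven, T1=30): tooth at mesh = (-N) mod T1
  110 = 3 * 30 + 20, so 110 mod 30 = 20
  (-110) mod 30 = (-20) mod 30 = 30 - 20 = 10
Mesh after 110 steps: gear-0 tooth 2 meets gear-1 tooth 10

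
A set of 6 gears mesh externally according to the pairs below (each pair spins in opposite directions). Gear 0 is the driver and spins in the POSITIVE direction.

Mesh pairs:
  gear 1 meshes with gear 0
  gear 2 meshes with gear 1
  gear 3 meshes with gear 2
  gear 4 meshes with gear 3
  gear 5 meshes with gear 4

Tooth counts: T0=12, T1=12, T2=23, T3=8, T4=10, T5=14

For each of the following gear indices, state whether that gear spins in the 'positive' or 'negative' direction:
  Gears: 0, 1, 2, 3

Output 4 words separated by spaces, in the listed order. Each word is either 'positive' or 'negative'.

Answer: positive negative positive negative

Derivation:
Gear 0 (driver): positive (depth 0)
  gear 1: meshes with gear 0 -> depth 1 -> negative (opposite of gear 0)
  gear 2: meshes with gear 1 -> depth 2 -> positive (opposite of gear 1)
  gear 3: meshes with gear 2 -> depth 3 -> negative (opposite of gear 2)
  gear 4: meshes with gear 3 -> depth 4 -> positive (opposite of gear 3)
  gear 5: meshes with gear 4 -> depth 5 -> negative (opposite of gear 4)
Queried indices 0, 1, 2, 3 -> positive, negative, positive, negative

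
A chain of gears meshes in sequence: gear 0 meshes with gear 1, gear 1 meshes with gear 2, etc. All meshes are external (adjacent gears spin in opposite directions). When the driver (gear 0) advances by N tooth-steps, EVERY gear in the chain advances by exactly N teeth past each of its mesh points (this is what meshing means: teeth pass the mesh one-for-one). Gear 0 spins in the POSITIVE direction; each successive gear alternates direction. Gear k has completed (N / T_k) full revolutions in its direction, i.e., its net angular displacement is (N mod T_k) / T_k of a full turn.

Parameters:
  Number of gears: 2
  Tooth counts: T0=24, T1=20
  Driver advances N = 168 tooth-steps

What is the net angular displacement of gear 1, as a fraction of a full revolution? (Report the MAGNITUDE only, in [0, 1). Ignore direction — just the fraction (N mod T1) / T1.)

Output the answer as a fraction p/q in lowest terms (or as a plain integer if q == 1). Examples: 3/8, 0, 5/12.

Answer: 2/5

Derivation:
Chain of 2 gears, tooth counts: [24, 20]
  gear 0: T0=24, direction=positive, advance = 168 mod 24 = 0 teeth = 0/24 turn
  gear 1: T1=20, direction=negative, advance = 168 mod 20 = 8 teeth = 8/20 turn
Gear 1: 168 mod 20 = 8
Fraction = 8 / 20 = 2/5 (gcd(8,20)=4) = 2/5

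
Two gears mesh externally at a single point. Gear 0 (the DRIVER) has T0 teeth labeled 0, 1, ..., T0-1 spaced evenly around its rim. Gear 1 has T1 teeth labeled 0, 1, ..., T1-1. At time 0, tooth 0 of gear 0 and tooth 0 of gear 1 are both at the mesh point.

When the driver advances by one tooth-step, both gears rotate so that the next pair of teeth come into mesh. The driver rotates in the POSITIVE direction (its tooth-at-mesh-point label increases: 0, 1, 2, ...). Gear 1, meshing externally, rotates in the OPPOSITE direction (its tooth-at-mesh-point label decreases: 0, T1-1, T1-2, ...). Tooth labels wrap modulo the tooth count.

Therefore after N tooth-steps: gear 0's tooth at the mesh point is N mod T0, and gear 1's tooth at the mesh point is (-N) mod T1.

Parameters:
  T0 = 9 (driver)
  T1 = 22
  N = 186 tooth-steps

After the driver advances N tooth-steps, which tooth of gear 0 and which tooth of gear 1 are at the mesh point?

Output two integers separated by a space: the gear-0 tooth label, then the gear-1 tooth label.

Gear 0 (driver, T0=9): tooth at mesh = N mod T0
  186 = 20 * 9 + 6, so 186 mod 9 = 6
  gear 0 tooth = 6
Gear 1 (driven, T1=22): tooth at mesh = (-N) mod T1
  186 = 8 * 22 + 10, so 186 mod 22 = 10
  (-186) mod 22 = (-10) mod 22 = 22 - 10 = 12
Mesh after 186 steps: gear-0 tooth 6 meets gear-1 tooth 12

Answer: 6 12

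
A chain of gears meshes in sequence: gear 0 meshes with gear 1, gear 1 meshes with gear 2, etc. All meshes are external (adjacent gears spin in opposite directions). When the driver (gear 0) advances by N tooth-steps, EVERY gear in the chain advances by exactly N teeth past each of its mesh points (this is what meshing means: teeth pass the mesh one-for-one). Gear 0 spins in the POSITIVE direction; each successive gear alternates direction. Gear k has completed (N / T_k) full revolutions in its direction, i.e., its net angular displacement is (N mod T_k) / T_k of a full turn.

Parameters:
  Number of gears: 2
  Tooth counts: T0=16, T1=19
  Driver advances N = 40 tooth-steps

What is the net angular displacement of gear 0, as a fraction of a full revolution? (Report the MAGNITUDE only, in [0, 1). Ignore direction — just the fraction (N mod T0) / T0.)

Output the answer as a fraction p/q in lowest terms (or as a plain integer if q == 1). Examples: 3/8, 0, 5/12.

Answer: 1/2

Derivation:
Chain of 2 gears, tooth counts: [16, 19]
  gear 0: T0=16, direction=positive, advance = 40 mod 16 = 8 teeth = 8/16 turn
  gear 1: T1=19, direction=negative, advance = 40 mod 19 = 2 teeth = 2/19 turn
Gear 0: 40 mod 16 = 8
Fraction = 8 / 16 = 1/2 (gcd(8,16)=8) = 1/2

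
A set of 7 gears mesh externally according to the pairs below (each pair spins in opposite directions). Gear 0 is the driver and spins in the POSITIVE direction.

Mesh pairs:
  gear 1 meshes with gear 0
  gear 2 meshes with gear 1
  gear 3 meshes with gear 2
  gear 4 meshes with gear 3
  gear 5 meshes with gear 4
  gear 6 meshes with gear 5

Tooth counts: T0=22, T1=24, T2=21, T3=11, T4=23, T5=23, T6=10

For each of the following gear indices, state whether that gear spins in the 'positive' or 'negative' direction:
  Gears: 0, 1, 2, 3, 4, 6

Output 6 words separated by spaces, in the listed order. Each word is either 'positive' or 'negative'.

Gear 0 (driver): positive (depth 0)
  gear 1: meshes with gear 0 -> depth 1 -> negative (opposite of gear 0)
  gear 2: meshes with gear 1 -> depth 2 -> positive (opposite of gear 1)
  gear 3: meshes with gear 2 -> depth 3 -> negative (opposite of gear 2)
  gear 4: meshes with gear 3 -> depth 4 -> positive (opposite of gear 3)
  gear 5: meshes with gear 4 -> depth 5 -> negative (opposite of gear 4)
  gear 6: meshes with gear 5 -> depth 6 -> positive (opposite of gear 5)
Queried indices 0, 1, 2, 3, 4, 6 -> positive, negative, positive, negative, positive, positive

Answer: positive negative positive negative positive positive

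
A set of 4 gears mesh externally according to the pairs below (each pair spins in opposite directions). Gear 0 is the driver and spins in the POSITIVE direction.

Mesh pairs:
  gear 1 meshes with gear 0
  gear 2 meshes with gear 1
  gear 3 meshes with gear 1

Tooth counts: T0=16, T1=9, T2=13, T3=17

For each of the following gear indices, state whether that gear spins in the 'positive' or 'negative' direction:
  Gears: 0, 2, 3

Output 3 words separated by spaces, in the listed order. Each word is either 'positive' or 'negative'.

Answer: positive positive positive

Derivation:
Gear 0 (driver): positive (depth 0)
  gear 1: meshes with gear 0 -> depth 1 -> negative (opposite of gear 0)
  gear 2: meshes with gear 1 -> depth 2 -> positive (opposite of gear 1)
  gear 3: meshes with gear 1 -> depth 2 -> positive (opposite of gear 1)
Queried indices 0, 2, 3 -> positive, positive, positive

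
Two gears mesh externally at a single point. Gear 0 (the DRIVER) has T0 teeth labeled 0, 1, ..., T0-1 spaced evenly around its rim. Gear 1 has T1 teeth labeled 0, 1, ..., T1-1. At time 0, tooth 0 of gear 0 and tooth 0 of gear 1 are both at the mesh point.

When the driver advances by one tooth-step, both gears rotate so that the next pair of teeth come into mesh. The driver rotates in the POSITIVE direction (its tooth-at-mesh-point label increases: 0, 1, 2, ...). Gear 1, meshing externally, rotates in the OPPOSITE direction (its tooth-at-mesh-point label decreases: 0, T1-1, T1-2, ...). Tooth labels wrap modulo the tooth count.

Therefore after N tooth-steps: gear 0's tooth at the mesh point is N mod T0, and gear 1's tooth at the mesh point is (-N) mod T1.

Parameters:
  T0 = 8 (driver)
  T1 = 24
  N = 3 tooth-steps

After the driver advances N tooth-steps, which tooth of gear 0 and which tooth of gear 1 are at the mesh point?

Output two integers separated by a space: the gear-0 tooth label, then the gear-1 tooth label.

Answer: 3 21

Derivation:
Gear 0 (driver, T0=8): tooth at mesh = N mod T0
  3 = 0 * 8 + 3, so 3 mod 8 = 3
  gear 0 tooth = 3
Gear 1 (driven, T1=24): tooth at mesh = (-N) mod T1
  3 = 0 * 24 + 3, so 3 mod 24 = 3
  (-3) mod 24 = (-3) mod 24 = 24 - 3 = 21
Mesh after 3 steps: gear-0 tooth 3 meets gear-1 tooth 21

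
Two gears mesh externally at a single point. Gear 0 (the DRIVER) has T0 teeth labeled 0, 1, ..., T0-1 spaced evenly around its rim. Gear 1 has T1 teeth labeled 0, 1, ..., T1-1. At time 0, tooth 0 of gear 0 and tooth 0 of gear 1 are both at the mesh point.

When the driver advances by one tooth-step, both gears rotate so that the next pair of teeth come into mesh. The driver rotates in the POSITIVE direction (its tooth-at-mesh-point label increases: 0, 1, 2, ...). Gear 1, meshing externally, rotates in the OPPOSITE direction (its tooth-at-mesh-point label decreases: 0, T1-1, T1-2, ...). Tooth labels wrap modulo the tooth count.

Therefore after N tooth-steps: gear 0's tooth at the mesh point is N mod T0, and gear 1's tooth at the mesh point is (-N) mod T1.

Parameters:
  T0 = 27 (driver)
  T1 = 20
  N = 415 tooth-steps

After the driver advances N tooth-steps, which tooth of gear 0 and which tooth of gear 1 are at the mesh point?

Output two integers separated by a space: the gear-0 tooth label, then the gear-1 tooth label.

Answer: 10 5

Derivation:
Gear 0 (driver, T0=27): tooth at mesh = N mod T0
  415 = 15 * 27 + 10, so 415 mod 27 = 10
  gear 0 tooth = 10
Gear 1 (driven, T1=20): tooth at mesh = (-N) mod T1
  415 = 20 * 20 + 15, so 415 mod 20 = 15
  (-415) mod 20 = (-15) mod 20 = 20 - 15 = 5
Mesh after 415 steps: gear-0 tooth 10 meets gear-1 tooth 5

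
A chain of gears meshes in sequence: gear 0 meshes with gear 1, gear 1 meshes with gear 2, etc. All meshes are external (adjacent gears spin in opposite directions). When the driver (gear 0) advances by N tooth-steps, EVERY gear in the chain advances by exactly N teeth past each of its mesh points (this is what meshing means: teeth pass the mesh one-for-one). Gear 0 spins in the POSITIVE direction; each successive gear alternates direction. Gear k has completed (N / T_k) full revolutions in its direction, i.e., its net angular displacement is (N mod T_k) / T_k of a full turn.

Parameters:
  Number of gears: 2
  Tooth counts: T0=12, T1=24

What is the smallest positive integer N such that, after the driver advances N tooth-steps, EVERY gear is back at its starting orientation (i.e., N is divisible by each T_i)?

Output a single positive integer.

Gear k returns to start when N is a multiple of T_k.
All gears at start simultaneously when N is a common multiple of [12, 24]; the smallest such N is lcm(12, 24).
Start: lcm = T0 = 12
Fold in T1=24: gcd(12, 24) = 12; lcm(12, 24) = 12 * 24 / 12 = 288 / 12 = 24
Full cycle length = 24

Answer: 24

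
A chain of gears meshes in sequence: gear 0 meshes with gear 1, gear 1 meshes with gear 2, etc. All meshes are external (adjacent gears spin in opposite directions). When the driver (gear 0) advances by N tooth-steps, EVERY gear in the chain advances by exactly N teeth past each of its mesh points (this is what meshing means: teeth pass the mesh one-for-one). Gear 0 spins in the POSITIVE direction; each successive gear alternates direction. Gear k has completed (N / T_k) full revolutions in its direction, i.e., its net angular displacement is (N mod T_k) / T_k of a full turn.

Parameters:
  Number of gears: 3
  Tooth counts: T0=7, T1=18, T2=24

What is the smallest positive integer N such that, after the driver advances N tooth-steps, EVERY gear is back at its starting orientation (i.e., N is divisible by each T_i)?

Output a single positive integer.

Gear k returns to start when N is a multiple of T_k.
All gears at start simultaneously when N is a common multiple of [7, 18, 24]; the smallest such N is lcm(7, 18, 24).
Start: lcm = T0 = 7
Fold in T1=18: gcd(7, 18) = 1; lcm(7, 18) = 7 * 18 / 1 = 126 / 1 = 126
Fold in T2=24: gcd(126, 24) = 6; lcm(126, 24) = 126 * 24 / 6 = 3024 / 6 = 504
Full cycle length = 504

Answer: 504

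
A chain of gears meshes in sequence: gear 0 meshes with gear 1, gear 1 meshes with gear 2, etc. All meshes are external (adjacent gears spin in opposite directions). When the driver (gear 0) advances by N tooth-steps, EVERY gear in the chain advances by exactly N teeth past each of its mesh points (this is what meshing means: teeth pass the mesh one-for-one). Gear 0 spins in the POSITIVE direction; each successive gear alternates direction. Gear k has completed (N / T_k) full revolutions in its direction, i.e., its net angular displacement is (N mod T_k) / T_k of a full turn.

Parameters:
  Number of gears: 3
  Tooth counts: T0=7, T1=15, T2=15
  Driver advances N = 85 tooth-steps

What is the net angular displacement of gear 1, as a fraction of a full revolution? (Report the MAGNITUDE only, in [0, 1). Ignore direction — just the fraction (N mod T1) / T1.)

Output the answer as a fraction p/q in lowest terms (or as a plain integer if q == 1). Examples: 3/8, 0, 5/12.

Chain of 3 gears, tooth counts: [7, 15, 15]
  gear 0: T0=7, direction=positive, advance = 85 mod 7 = 1 teeth = 1/7 turn
  gear 1: T1=15, direction=negative, advance = 85 mod 15 = 10 teeth = 10/15 turn
  gear 2: T2=15, direction=positive, advance = 85 mod 15 = 10 teeth = 10/15 turn
Gear 1: 85 mod 15 = 10
Fraction = 10 / 15 = 2/3 (gcd(10,15)=5) = 2/3

Answer: 2/3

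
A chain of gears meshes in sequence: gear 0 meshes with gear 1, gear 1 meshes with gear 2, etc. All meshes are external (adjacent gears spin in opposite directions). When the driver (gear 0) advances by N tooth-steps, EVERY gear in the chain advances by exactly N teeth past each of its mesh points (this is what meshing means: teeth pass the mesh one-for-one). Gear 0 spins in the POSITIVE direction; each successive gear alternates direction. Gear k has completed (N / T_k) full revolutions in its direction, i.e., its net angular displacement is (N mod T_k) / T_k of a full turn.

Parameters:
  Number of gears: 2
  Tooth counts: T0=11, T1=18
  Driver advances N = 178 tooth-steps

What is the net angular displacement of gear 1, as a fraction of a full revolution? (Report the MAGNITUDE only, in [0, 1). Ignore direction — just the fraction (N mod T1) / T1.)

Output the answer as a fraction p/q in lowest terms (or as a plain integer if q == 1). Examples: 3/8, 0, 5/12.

Answer: 8/9

Derivation:
Chain of 2 gears, tooth counts: [11, 18]
  gear 0: T0=11, direction=positive, advance = 178 mod 11 = 2 teeth = 2/11 turn
  gear 1: T1=18, direction=negative, advance = 178 mod 18 = 16 teeth = 16/18 turn
Gear 1: 178 mod 18 = 16
Fraction = 16 / 18 = 8/9 (gcd(16,18)=2) = 8/9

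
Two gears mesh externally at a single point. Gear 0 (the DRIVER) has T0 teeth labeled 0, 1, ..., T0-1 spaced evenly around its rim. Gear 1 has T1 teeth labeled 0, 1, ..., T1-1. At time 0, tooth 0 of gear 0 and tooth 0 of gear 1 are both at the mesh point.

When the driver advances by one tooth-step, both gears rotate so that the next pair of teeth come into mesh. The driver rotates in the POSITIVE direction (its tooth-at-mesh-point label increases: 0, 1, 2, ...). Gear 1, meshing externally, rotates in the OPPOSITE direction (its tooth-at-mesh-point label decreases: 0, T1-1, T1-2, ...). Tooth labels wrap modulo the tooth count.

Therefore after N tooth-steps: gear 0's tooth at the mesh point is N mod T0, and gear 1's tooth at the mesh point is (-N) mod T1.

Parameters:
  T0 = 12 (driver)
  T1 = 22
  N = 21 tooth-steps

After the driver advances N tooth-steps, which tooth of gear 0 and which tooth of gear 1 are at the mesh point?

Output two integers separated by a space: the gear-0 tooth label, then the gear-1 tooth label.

Gear 0 (driver, T0=12): tooth at mesh = N mod T0
  21 = 1 * 12 + 9, so 21 mod 12 = 9
  gear 0 tooth = 9
Gear 1 (driven, T1=22): tooth at mesh = (-N) mod T1
  21 = 0 * 22 + 21, so 21 mod 22 = 21
  (-21) mod 22 = (-21) mod 22 = 22 - 21 = 1
Mesh after 21 steps: gear-0 tooth 9 meets gear-1 tooth 1

Answer: 9 1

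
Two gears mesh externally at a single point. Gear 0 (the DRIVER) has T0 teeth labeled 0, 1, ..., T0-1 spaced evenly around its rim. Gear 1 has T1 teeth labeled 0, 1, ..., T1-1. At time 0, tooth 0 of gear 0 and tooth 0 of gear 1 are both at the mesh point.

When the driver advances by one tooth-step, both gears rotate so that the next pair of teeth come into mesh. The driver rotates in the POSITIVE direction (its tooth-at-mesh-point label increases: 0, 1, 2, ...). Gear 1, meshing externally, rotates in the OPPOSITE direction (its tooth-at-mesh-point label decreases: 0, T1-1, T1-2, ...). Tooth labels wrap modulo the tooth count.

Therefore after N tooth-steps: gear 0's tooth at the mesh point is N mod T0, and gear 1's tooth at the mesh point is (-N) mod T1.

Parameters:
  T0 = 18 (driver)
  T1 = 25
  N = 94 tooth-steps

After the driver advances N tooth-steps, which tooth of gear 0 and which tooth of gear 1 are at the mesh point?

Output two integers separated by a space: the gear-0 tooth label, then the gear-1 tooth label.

Answer: 4 6

Derivation:
Gear 0 (driver, T0=18): tooth at mesh = N mod T0
  94 = 5 * 18 + 4, so 94 mod 18 = 4
  gear 0 tooth = 4
Gear 1 (driven, T1=25): tooth at mesh = (-N) mod T1
  94 = 3 * 25 + 19, so 94 mod 25 = 19
  (-94) mod 25 = (-19) mod 25 = 25 - 19 = 6
Mesh after 94 steps: gear-0 tooth 4 meets gear-1 tooth 6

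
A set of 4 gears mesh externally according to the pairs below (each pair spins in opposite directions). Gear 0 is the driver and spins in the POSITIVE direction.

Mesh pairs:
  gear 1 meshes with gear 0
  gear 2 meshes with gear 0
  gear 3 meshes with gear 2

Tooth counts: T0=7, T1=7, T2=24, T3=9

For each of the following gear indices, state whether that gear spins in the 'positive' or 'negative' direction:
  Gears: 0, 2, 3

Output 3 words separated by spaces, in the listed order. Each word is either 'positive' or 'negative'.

Gear 0 (driver): positive (depth 0)
  gear 1: meshes with gear 0 -> depth 1 -> negative (opposite of gear 0)
  gear 2: meshes with gear 0 -> depth 1 -> negative (opposite of gear 0)
  gear 3: meshes with gear 2 -> depth 2 -> positive (opposite of gear 2)
Queried indices 0, 2, 3 -> positive, negative, positive

Answer: positive negative positive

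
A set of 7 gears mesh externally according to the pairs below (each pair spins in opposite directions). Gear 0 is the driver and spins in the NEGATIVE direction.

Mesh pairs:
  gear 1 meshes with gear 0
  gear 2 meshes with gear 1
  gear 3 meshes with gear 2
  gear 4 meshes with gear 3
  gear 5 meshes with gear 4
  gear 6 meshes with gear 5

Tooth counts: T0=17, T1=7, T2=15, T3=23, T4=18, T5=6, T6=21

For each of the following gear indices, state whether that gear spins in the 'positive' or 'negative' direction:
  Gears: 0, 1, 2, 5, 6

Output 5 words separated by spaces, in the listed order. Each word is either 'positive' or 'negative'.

Gear 0 (driver): negative (depth 0)
  gear 1: meshes with gear 0 -> depth 1 -> positive (opposite of gear 0)
  gear 2: meshes with gear 1 -> depth 2 -> negative (opposite of gear 1)
  gear 3: meshes with gear 2 -> depth 3 -> positive (opposite of gear 2)
  gear 4: meshes with gear 3 -> depth 4 -> negative (opposite of gear 3)
  gear 5: meshes with gear 4 -> depth 5 -> positive (opposite of gear 4)
  gear 6: meshes with gear 5 -> depth 6 -> negative (opposite of gear 5)
Queried indices 0, 1, 2, 5, 6 -> negative, positive, negative, positive, negative

Answer: negative positive negative positive negative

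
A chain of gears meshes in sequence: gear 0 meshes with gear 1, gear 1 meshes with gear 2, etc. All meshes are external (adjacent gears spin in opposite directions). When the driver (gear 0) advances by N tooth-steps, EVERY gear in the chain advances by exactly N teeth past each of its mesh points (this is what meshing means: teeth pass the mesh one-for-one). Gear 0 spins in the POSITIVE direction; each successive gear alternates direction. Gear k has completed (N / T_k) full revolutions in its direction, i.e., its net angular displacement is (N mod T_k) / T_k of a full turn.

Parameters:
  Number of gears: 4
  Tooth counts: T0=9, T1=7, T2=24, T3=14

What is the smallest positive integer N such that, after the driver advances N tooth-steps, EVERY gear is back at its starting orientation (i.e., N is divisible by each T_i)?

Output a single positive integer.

Gear k returns to start when N is a multiple of T_k.
All gears at start simultaneously when N is a common multiple of [9, 7, 24, 14]; the smallest such N is lcm(9, 7, 24, 14).
Start: lcm = T0 = 9
Fold in T1=7: gcd(9, 7) = 1; lcm(9, 7) = 9 * 7 / 1 = 63 / 1 = 63
Fold in T2=24: gcd(63, 24) = 3; lcm(63, 24) = 63 * 24 / 3 = 1512 / 3 = 504
Fold in T3=14: gcd(504, 14) = 14; lcm(504, 14) = 504 * 14 / 14 = 7056 / 14 = 504
Full cycle length = 504

Answer: 504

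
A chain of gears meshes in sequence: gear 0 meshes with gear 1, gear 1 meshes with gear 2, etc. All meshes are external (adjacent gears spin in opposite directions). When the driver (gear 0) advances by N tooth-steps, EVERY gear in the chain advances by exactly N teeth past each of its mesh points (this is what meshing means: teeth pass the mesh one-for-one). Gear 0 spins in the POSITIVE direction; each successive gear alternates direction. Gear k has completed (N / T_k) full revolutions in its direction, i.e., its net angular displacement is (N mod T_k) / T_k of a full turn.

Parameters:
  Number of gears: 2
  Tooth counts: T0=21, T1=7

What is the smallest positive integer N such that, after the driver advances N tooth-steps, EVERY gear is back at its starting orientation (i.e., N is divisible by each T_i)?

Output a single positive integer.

Answer: 21

Derivation:
Gear k returns to start when N is a multiple of T_k.
All gears at start simultaneously when N is a common multiple of [21, 7]; the smallest such N is lcm(21, 7).
Start: lcm = T0 = 21
Fold in T1=7: gcd(21, 7) = 7; lcm(21, 7) = 21 * 7 / 7 = 147 / 7 = 21
Full cycle length = 21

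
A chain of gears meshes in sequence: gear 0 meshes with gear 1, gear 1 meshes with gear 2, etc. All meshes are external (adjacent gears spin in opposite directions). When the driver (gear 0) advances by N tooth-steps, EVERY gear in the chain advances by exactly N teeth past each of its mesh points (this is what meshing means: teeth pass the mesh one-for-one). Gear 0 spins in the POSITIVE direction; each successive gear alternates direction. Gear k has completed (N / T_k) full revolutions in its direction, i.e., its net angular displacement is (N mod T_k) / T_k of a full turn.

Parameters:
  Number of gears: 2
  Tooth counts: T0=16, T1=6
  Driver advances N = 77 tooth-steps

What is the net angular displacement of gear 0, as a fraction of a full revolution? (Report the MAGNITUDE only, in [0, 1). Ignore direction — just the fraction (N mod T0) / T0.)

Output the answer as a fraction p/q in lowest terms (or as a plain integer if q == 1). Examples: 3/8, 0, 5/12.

Answer: 13/16

Derivation:
Chain of 2 gears, tooth counts: [16, 6]
  gear 0: T0=16, direction=positive, advance = 77 mod 16 = 13 teeth = 13/16 turn
  gear 1: T1=6, direction=negative, advance = 77 mod 6 = 5 teeth = 5/6 turn
Gear 0: 77 mod 16 = 13
Fraction = 13 / 16 = 13/16 (gcd(13,16)=1) = 13/16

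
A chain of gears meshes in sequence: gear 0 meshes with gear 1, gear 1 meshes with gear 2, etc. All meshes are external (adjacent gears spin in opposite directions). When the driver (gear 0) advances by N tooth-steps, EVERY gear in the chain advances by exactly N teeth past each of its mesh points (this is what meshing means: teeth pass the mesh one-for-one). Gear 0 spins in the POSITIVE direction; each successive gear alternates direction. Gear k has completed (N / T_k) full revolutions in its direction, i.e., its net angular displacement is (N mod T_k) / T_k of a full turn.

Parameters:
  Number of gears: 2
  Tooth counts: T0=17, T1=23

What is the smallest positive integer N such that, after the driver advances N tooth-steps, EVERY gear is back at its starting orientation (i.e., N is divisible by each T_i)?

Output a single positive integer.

Gear k returns to start when N is a multiple of T_k.
All gears at start simultaneously when N is a common multiple of [17, 23]; the smallest such N is lcm(17, 23).
Start: lcm = T0 = 17
Fold in T1=23: gcd(17, 23) = 1; lcm(17, 23) = 17 * 23 / 1 = 391 / 1 = 391
Full cycle length = 391

Answer: 391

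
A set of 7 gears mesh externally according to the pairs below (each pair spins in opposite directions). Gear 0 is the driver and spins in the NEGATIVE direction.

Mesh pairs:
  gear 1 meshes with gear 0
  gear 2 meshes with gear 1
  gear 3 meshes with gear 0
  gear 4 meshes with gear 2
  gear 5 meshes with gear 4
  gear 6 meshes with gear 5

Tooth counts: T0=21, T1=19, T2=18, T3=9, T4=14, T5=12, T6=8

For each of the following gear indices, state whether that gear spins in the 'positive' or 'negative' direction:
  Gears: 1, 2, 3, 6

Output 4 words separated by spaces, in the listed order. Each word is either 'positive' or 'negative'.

Gear 0 (driver): negative (depth 0)
  gear 1: meshes with gear 0 -> depth 1 -> positive (opposite of gear 0)
  gear 2: meshes with gear 1 -> depth 2 -> negative (opposite of gear 1)
  gear 3: meshes with gear 0 -> depth 1 -> positive (opposite of gear 0)
  gear 4: meshes with gear 2 -> depth 3 -> positive (opposite of gear 2)
  gear 5: meshes with gear 4 -> depth 4 -> negative (opposite of gear 4)
  gear 6: meshes with gear 5 -> depth 5 -> positive (opposite of gear 5)
Queried indices 1, 2, 3, 6 -> positive, negative, positive, positive

Answer: positive negative positive positive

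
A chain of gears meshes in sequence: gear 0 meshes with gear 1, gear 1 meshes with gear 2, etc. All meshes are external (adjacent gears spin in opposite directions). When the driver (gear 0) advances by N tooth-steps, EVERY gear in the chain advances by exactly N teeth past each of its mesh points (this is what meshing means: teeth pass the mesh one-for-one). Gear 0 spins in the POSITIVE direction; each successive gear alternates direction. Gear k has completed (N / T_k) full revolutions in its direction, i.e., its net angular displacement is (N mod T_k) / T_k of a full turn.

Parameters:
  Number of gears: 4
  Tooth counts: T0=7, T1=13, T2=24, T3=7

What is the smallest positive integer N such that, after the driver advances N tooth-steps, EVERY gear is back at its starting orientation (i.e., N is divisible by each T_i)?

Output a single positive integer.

Gear k returns to start when N is a multiple of T_k.
All gears at start simultaneously when N is a common multiple of [7, 13, 24, 7]; the smallest such N is lcm(7, 13, 24, 7).
Start: lcm = T0 = 7
Fold in T1=13: gcd(7, 13) = 1; lcm(7, 13) = 7 * 13 / 1 = 91 / 1 = 91
Fold in T2=24: gcd(91, 24) = 1; lcm(91, 24) = 91 * 24 / 1 = 2184 / 1 = 2184
Fold in T3=7: gcd(2184, 7) = 7; lcm(2184, 7) = 2184 * 7 / 7 = 15288 / 7 = 2184
Full cycle length = 2184

Answer: 2184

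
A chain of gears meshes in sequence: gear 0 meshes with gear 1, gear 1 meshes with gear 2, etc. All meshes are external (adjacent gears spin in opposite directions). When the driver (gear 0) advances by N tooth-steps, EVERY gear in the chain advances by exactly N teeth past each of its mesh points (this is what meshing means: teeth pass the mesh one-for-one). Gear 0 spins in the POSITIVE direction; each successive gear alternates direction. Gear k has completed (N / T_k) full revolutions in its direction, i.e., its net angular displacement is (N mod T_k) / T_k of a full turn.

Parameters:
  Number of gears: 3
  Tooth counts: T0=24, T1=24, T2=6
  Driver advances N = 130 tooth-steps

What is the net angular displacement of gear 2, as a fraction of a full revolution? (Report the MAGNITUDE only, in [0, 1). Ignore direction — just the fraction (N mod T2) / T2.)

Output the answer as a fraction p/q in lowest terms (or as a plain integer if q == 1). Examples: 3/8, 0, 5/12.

Answer: 2/3

Derivation:
Chain of 3 gears, tooth counts: [24, 24, 6]
  gear 0: T0=24, direction=positive, advance = 130 mod 24 = 10 teeth = 10/24 turn
  gear 1: T1=24, direction=negative, advance = 130 mod 24 = 10 teeth = 10/24 turn
  gear 2: T2=6, direction=positive, advance = 130 mod 6 = 4 teeth = 4/6 turn
Gear 2: 130 mod 6 = 4
Fraction = 4 / 6 = 2/3 (gcd(4,6)=2) = 2/3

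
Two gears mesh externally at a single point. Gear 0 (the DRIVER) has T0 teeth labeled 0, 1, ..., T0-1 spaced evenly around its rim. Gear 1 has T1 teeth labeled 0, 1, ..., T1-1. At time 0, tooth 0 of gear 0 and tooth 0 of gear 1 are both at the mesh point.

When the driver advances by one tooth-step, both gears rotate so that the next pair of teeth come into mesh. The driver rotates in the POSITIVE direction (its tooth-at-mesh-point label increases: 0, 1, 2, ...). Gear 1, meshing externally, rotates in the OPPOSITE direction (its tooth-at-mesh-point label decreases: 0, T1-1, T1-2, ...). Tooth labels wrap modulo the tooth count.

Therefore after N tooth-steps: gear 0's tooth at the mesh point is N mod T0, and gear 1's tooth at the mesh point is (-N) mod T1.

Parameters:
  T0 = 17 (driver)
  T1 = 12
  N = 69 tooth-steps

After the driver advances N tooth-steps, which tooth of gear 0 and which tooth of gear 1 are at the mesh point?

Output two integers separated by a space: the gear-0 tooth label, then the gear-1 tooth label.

Answer: 1 3

Derivation:
Gear 0 (driver, T0=17): tooth at mesh = N mod T0
  69 = 4 * 17 + 1, so 69 mod 17 = 1
  gear 0 tooth = 1
Gear 1 (driven, T1=12): tooth at mesh = (-N) mod T1
  69 = 5 * 12 + 9, so 69 mod 12 = 9
  (-69) mod 12 = (-9) mod 12 = 12 - 9 = 3
Mesh after 69 steps: gear-0 tooth 1 meets gear-1 tooth 3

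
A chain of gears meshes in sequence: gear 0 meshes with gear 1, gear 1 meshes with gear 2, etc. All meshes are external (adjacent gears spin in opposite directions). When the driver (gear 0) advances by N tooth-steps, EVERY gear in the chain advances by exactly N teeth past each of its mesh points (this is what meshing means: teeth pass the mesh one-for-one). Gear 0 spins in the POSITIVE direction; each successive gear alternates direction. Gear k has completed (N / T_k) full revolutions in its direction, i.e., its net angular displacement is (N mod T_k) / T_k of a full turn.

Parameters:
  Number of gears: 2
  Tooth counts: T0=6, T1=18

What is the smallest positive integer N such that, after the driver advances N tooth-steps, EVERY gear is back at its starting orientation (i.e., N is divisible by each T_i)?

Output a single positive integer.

Answer: 18

Derivation:
Gear k returns to start when N is a multiple of T_k.
All gears at start simultaneously when N is a common multiple of [6, 18]; the smallest such N is lcm(6, 18).
Start: lcm = T0 = 6
Fold in T1=18: gcd(6, 18) = 6; lcm(6, 18) = 6 * 18 / 6 = 108 / 6 = 18
Full cycle length = 18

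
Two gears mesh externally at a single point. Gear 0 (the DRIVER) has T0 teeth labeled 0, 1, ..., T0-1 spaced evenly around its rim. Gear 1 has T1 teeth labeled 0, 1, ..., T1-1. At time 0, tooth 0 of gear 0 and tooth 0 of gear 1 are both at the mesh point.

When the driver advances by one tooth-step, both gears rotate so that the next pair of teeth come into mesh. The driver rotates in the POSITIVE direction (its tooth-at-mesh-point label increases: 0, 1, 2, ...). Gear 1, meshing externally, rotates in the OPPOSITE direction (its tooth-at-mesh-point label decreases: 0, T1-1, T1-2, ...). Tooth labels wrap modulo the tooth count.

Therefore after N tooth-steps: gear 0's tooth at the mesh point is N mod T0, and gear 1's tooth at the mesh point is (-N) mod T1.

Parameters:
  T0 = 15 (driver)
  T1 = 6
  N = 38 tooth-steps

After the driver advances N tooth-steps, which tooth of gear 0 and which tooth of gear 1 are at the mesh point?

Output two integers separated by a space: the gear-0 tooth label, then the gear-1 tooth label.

Gear 0 (driver, T0=15): tooth at mesh = N mod T0
  38 = 2 * 15 + 8, so 38 mod 15 = 8
  gear 0 tooth = 8
Gear 1 (driven, T1=6): tooth at mesh = (-N) mod T1
  38 = 6 * 6 + 2, so 38 mod 6 = 2
  (-38) mod 6 = (-2) mod 6 = 6 - 2 = 4
Mesh after 38 steps: gear-0 tooth 8 meets gear-1 tooth 4

Answer: 8 4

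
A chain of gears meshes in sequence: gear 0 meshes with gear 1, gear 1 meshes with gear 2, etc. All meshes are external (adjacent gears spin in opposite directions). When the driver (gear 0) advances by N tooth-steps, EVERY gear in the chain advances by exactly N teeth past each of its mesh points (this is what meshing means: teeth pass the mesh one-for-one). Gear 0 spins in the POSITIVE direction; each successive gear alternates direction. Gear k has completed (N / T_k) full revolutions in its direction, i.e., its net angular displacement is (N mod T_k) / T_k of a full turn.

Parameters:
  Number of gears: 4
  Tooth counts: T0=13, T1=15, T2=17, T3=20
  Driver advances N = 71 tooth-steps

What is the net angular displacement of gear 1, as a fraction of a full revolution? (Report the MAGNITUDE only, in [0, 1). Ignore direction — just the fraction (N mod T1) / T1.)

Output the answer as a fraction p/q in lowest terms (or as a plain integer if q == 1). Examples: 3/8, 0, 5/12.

Chain of 4 gears, tooth counts: [13, 15, 17, 20]
  gear 0: T0=13, direction=positive, advance = 71 mod 13 = 6 teeth = 6/13 turn
  gear 1: T1=15, direction=negative, advance = 71 mod 15 = 11 teeth = 11/15 turn
  gear 2: T2=17, direction=positive, advance = 71 mod 17 = 3 teeth = 3/17 turn
  gear 3: T3=20, direction=negative, advance = 71 mod 20 = 11 teeth = 11/20 turn
Gear 1: 71 mod 15 = 11
Fraction = 11 / 15 = 11/15 (gcd(11,15)=1) = 11/15

Answer: 11/15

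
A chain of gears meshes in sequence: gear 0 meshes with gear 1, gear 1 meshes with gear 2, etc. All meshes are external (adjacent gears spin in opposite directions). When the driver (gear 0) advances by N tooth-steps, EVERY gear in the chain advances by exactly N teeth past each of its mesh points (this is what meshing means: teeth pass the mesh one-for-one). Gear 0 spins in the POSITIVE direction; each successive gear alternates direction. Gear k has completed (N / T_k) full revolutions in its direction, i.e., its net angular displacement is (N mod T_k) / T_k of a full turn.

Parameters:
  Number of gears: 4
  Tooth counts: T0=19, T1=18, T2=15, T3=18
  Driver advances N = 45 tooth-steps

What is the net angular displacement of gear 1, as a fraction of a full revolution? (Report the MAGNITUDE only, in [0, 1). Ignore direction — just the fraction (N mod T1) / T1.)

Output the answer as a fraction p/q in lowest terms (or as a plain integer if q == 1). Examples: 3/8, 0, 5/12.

Answer: 1/2

Derivation:
Chain of 4 gears, tooth counts: [19, 18, 15, 18]
  gear 0: T0=19, direction=positive, advance = 45 mod 19 = 7 teeth = 7/19 turn
  gear 1: T1=18, direction=negative, advance = 45 mod 18 = 9 teeth = 9/18 turn
  gear 2: T2=15, direction=positive, advance = 45 mod 15 = 0 teeth = 0/15 turn
  gear 3: T3=18, direction=negative, advance = 45 mod 18 = 9 teeth = 9/18 turn
Gear 1: 45 mod 18 = 9
Fraction = 9 / 18 = 1/2 (gcd(9,18)=9) = 1/2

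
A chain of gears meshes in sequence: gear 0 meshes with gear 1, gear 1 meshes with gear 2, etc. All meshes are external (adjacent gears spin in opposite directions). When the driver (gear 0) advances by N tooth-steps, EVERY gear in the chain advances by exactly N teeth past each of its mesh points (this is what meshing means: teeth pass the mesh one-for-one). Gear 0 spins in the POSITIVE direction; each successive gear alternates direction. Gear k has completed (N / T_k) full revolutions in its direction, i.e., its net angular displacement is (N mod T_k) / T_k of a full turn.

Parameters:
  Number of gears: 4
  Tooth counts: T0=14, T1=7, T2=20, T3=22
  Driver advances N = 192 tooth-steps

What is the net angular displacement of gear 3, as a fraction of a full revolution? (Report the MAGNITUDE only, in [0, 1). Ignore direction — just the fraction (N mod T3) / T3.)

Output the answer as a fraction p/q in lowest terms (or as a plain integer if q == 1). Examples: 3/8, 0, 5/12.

Answer: 8/11

Derivation:
Chain of 4 gears, tooth counts: [14, 7, 20, 22]
  gear 0: T0=14, direction=positive, advance = 192 mod 14 = 10 teeth = 10/14 turn
  gear 1: T1=7, direction=negative, advance = 192 mod 7 = 3 teeth = 3/7 turn
  gear 2: T2=20, direction=positive, advance = 192 mod 20 = 12 teeth = 12/20 turn
  gear 3: T3=22, direction=negative, advance = 192 mod 22 = 16 teeth = 16/22 turn
Gear 3: 192 mod 22 = 16
Fraction = 16 / 22 = 8/11 (gcd(16,22)=2) = 8/11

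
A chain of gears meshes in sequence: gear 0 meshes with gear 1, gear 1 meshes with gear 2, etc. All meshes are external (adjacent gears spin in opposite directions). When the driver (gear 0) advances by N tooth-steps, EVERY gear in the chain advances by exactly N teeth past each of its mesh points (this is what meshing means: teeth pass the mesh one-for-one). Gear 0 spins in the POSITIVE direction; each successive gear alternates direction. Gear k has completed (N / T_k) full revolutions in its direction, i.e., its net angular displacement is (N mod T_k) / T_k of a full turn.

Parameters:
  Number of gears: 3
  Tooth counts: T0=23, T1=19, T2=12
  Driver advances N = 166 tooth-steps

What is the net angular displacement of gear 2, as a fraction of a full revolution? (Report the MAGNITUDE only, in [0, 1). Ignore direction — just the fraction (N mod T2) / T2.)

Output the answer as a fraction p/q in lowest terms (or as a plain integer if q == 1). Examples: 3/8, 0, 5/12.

Answer: 5/6

Derivation:
Chain of 3 gears, tooth counts: [23, 19, 12]
  gear 0: T0=23, direction=positive, advance = 166 mod 23 = 5 teeth = 5/23 turn
  gear 1: T1=19, direction=negative, advance = 166 mod 19 = 14 teeth = 14/19 turn
  gear 2: T2=12, direction=positive, advance = 166 mod 12 = 10 teeth = 10/12 turn
Gear 2: 166 mod 12 = 10
Fraction = 10 / 12 = 5/6 (gcd(10,12)=2) = 5/6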